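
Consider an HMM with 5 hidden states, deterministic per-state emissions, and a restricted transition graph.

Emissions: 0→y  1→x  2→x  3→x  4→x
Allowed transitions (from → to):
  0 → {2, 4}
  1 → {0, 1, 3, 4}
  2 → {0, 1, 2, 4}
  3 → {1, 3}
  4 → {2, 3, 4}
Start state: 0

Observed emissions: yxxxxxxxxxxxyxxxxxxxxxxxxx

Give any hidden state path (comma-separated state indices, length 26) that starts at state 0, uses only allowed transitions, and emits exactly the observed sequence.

  t0 'y' -> {0}, take 0 (start)
  t1 'x' -> {1,2,3,4}, take 4 (0->4 ok)
  t2 'x' -> {1,2,3,4}, take 4 (4->4 ok)
  t3 'x' -> {1,2,3,4}, take 4 (4->4 ok)
  t4 'x' -> {1,2,3,4}, take 2 (4->2 ok)
  t5 'x' -> {1,2,3,4}, take 4 (2->4 ok)
  t6 'x' -> {1,2,3,4}, take 3 (4->3 ok)
  t7 'x' -> {1,2,3,4}, take 1 (3->1 ok)
  t8 'x' -> {1,2,3,4}, take 3 (1->3 ok)
  t9 'x' -> {1,2,3,4}, take 3 (3->3 ok)
  t10 'x' -> {1,2,3,4}, take 1 (3->1 ok)
  t11 'x' -> {1,2,3,4}, take 1 (1->1 ok)
  t12 'y' -> {0}, take 0 (1->0 ok)
  t13 'x' -> {1,2,3,4}, take 4 (0->4 ok)
  t14 'x' -> {1,2,3,4}, take 3 (4->3 ok)
  t15 'x' -> {1,2,3,4}, take 1 (3->1 ok)
  t16 'x' -> {1,2,3,4}, take 3 (1->3 ok)
  t17 'x' -> {1,2,3,4}, take 3 (3->3 ok)
  t18 'x' -> {1,2,3,4}, take 3 (3->3 ok)
  t19 'x' -> {1,2,3,4}, take 1 (3->1 ok)
  t20 'x' -> {1,2,3,4}, take 4 (1->4 ok)
  t21 'x' -> {1,2,3,4}, take 3 (4->3 ok)
  t22 'x' -> {1,2,3,4}, take 3 (3->3 ok)
  t23 'x' -> {1,2,3,4}, take 3 (3->3 ok)
  t24 'x' -> {1,2,3,4}, take 1 (3->1 ok)
  t25 'x' -> {1,2,3,4}, take 1 (1->1 ok)

0,4,4,4,2,4,3,1,3,3,1,1,0,4,3,1,3,3,3,1,4,3,3,3,1,1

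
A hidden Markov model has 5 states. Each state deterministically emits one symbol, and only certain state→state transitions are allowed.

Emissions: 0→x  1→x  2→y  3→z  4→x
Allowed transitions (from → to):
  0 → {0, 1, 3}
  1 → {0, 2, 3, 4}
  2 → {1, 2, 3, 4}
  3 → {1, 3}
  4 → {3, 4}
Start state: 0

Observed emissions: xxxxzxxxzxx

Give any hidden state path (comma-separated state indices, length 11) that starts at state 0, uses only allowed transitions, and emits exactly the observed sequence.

0,1,4,4,3,1,0,0,3,1,4

  0: obs=x cand={0,1,4} pick 0 [start]
  1: obs=x cand={0,1,4} pick 1 [0->1 ok]
  2: obs=x cand={0,1,4} pick 4 [1->4 ok]
  3: obs=x cand={0,1,4} pick 4 [4->4 ok]
  4: obs=z cand={3} pick 3 [4->3 ok]
  5: obs=x cand={0,1,4} pick 1 [3->1 ok]
  6: obs=x cand={0,1,4} pick 0 [1->0 ok]
  7: obs=x cand={0,1,4} pick 0 [0->0 ok]
  8: obs=z cand={3} pick 3 [0->3 ok]
  9: obs=x cand={0,1,4} pick 1 [3->1 ok]
  10: obs=x cand={0,1,4} pick 4 [1->4 ok]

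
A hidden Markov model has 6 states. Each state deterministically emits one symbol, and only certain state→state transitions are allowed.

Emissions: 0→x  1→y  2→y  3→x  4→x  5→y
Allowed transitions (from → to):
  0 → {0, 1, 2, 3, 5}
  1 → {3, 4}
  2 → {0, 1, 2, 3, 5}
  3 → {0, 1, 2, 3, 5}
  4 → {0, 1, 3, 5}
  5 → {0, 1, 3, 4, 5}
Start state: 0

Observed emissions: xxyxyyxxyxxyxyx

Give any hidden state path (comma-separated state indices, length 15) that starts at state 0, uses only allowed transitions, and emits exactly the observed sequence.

  0: obs=x cand={0,3,4} pick 0 [start]
  1: obs=x cand={0,3,4} pick 0 [0->0 ok]
  2: obs=y cand={1,2,5} pick 1 [0->1 ok]
  3: obs=x cand={0,3,4} pick 3 [1->3 ok]
  4: obs=y cand={1,2,5} pick 2 [3->2 ok]
  5: obs=y cand={1,2,5} pick 1 [2->1 ok]
  6: obs=x cand={0,3,4} pick 4 [1->4 ok]
  7: obs=x cand={0,3,4} pick 0 [4->0 ok]
  8: obs=y cand={1,2,5} pick 1 [0->1 ok]
  9: obs=x cand={0,3,4} pick 4 [1->4 ok]
  10: obs=x cand={0,3,4} pick 0 [4->0 ok]
  11: obs=y cand={1,2,5} pick 5 [0->5 ok]
  12: obs=x cand={0,3,4} pick 4 [5->4 ok]
  13: obs=y cand={1,2,5} pick 5 [4->5 ok]
  14: obs=x cand={0,3,4} pick 0 [5->0 ok]

0,0,1,3,2,1,4,0,1,4,0,5,4,5,0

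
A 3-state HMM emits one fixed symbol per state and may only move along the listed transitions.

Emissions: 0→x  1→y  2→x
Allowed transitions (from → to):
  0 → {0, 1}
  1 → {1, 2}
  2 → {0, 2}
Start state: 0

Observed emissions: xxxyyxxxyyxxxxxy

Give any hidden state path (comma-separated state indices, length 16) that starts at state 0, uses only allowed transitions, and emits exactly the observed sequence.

0,0,0,1,1,2,2,0,1,1,2,2,2,0,0,1

  pos 0: x in {0,2}, choose 0; start
  pos 1: x in {0,2}, choose 0; 0->0 ok
  pos 2: x in {0,2}, choose 0; 0->0 ok
  pos 3: y in {1}, choose 1; 0->1 ok
  pos 4: y in {1}, choose 1; 1->1 ok
  pos 5: x in {0,2}, choose 2; 1->2 ok
  pos 6: x in {0,2}, choose 2; 2->2 ok
  pos 7: x in {0,2}, choose 0; 2->0 ok
  pos 8: y in {1}, choose 1; 0->1 ok
  pos 9: y in {1}, choose 1; 1->1 ok
  pos 10: x in {0,2}, choose 2; 1->2 ok
  pos 11: x in {0,2}, choose 2; 2->2 ok
  pos 12: x in {0,2}, choose 2; 2->2 ok
  pos 13: x in {0,2}, choose 0; 2->0 ok
  pos 14: x in {0,2}, choose 0; 0->0 ok
  pos 15: y in {1}, choose 1; 0->1 ok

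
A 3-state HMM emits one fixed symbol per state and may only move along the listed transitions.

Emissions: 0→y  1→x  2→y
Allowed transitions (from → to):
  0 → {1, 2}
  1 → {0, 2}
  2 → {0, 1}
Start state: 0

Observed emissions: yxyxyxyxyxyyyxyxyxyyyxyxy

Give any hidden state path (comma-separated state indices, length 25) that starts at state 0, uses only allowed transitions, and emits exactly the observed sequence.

  pos 0: y in {0,2}, choose 0; start
  pos 1: x in {1}, choose 1; 0->1 ok
  pos 2: y in {0,2}, choose 2; 1->2 ok
  pos 3: x in {1}, choose 1; 2->1 ok
  pos 4: y in {0,2}, choose 2; 1->2 ok
  pos 5: x in {1}, choose 1; 2->1 ok
  pos 6: y in {0,2}, choose 0; 1->0 ok
  pos 7: x in {1}, choose 1; 0->1 ok
  pos 8: y in {0,2}, choose 2; 1->2 ok
  pos 9: x in {1}, choose 1; 2->1 ok
  pos 10: y in {0,2}, choose 2; 1->2 ok
  pos 11: y in {0,2}, choose 0; 2->0 ok
  pos 12: y in {0,2}, choose 2; 0->2 ok
  pos 13: x in {1}, choose 1; 2->1 ok
  pos 14: y in {0,2}, choose 2; 1->2 ok
  pos 15: x in {1}, choose 1; 2->1 ok
  pos 16: y in {0,2}, choose 0; 1->0 ok
  pos 17: x in {1}, choose 1; 0->1 ok
  pos 18: y in {0,2}, choose 2; 1->2 ok
  pos 19: y in {0,2}, choose 0; 2->0 ok
  pos 20: y in {0,2}, choose 2; 0->2 ok
  pos 21: x in {1}, choose 1; 2->1 ok
  pos 22: y in {0,2}, choose 0; 1->0 ok
  pos 23: x in {1}, choose 1; 0->1 ok
  pos 24: y in {0,2}, choose 0; 1->0 ok

0,1,2,1,2,1,0,1,2,1,2,0,2,1,2,1,0,1,2,0,2,1,0,1,0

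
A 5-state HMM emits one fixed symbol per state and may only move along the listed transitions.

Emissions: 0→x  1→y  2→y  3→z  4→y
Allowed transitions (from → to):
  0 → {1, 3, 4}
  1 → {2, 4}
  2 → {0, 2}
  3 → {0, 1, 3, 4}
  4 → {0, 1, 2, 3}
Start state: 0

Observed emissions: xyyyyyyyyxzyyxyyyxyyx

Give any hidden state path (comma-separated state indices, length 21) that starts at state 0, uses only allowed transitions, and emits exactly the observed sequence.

0,4,1,4,2,2,2,2,2,0,3,1,4,0,1,2,2,0,1,2,0

  0: obs=x cand={0} pick 0 [start]
  1: obs=y cand={1,2,4} pick 4 [0->4 ok]
  2: obs=y cand={1,2,4} pick 1 [4->1 ok]
  3: obs=y cand={1,2,4} pick 4 [1->4 ok]
  4: obs=y cand={1,2,4} pick 2 [4->2 ok]
  5: obs=y cand={1,2,4} pick 2 [2->2 ok]
  6: obs=y cand={1,2,4} pick 2 [2->2 ok]
  7: obs=y cand={1,2,4} pick 2 [2->2 ok]
  8: obs=y cand={1,2,4} pick 2 [2->2 ok]
  9: obs=x cand={0} pick 0 [2->0 ok]
  10: obs=z cand={3} pick 3 [0->3 ok]
  11: obs=y cand={1,2,4} pick 1 [3->1 ok]
  12: obs=y cand={1,2,4} pick 4 [1->4 ok]
  13: obs=x cand={0} pick 0 [4->0 ok]
  14: obs=y cand={1,2,4} pick 1 [0->1 ok]
  15: obs=y cand={1,2,4} pick 2 [1->2 ok]
  16: obs=y cand={1,2,4} pick 2 [2->2 ok]
  17: obs=x cand={0} pick 0 [2->0 ok]
  18: obs=y cand={1,2,4} pick 1 [0->1 ok]
  19: obs=y cand={1,2,4} pick 2 [1->2 ok]
  20: obs=x cand={0} pick 0 [2->0 ok]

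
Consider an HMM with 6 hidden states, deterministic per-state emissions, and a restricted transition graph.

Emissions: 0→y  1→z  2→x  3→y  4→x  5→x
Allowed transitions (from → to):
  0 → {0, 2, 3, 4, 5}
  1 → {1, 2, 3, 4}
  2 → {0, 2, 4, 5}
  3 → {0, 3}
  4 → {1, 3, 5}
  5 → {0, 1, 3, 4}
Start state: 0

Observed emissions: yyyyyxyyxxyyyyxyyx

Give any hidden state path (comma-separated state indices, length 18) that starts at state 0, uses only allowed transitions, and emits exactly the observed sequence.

  t0 'y' -> {0,3}, take 0 (start)
  t1 'y' -> {0,3}, take 3 (0->3 ok)
  t2 'y' -> {0,3}, take 3 (3->3 ok)
  t3 'y' -> {0,3}, take 3 (3->3 ok)
  t4 'y' -> {0,3}, take 0 (3->0 ok)
  t5 'x' -> {2,4,5}, take 5 (0->5 ok)
  t6 'y' -> {0,3}, take 3 (5->3 ok)
  t7 'y' -> {0,3}, take 0 (3->0 ok)
  t8 'x' -> {2,4,5}, take 4 (0->4 ok)
  t9 'x' -> {2,4,5}, take 5 (4->5 ok)
  t10 'y' -> {0,3}, take 3 (5->3 ok)
  t11 'y' -> {0,3}, take 3 (3->3 ok)
  t12 'y' -> {0,3}, take 3 (3->3 ok)
  t13 'y' -> {0,3}, take 0 (3->0 ok)
  t14 'x' -> {2,4,5}, take 4 (0->4 ok)
  t15 'y' -> {0,3}, take 3 (4->3 ok)
  t16 'y' -> {0,3}, take 0 (3->0 ok)
  t17 'x' -> {2,4,5}, take 2 (0->2 ok)

0,3,3,3,0,5,3,0,4,5,3,3,3,0,4,3,0,2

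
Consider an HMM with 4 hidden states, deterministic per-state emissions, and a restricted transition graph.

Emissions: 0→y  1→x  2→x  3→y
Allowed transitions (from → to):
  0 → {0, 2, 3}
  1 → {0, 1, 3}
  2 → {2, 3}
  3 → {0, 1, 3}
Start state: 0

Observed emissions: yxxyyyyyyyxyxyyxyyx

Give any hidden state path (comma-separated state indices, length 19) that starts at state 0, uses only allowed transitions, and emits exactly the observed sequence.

0,2,2,3,3,0,3,3,3,0,2,3,1,0,3,1,0,0,2

  0: obs=y cand={0,3} pick 0 [start]
  1: obs=x cand={1,2} pick 2 [0->2 ok]
  2: obs=x cand={1,2} pick 2 [2->2 ok]
  3: obs=y cand={0,3} pick 3 [2->3 ok]
  4: obs=y cand={0,3} pick 3 [3->3 ok]
  5: obs=y cand={0,3} pick 0 [3->0 ok]
  6: obs=y cand={0,3} pick 3 [0->3 ok]
  7: obs=y cand={0,3} pick 3 [3->3 ok]
  8: obs=y cand={0,3} pick 3 [3->3 ok]
  9: obs=y cand={0,3} pick 0 [3->0 ok]
  10: obs=x cand={1,2} pick 2 [0->2 ok]
  11: obs=y cand={0,3} pick 3 [2->3 ok]
  12: obs=x cand={1,2} pick 1 [3->1 ok]
  13: obs=y cand={0,3} pick 0 [1->0 ok]
  14: obs=y cand={0,3} pick 3 [0->3 ok]
  15: obs=x cand={1,2} pick 1 [3->1 ok]
  16: obs=y cand={0,3} pick 0 [1->0 ok]
  17: obs=y cand={0,3} pick 0 [0->0 ok]
  18: obs=x cand={1,2} pick 2 [0->2 ok]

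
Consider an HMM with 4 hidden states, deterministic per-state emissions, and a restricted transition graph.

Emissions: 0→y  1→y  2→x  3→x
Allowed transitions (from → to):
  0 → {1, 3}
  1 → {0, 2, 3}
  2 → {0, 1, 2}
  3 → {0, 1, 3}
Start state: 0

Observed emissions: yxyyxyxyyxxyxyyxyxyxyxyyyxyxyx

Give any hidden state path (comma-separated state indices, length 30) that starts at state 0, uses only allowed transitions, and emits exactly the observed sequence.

  0: obs=y cand={0,1} pick 0 [start]
  1: obs=x cand={2,3} pick 3 [0->3 ok]
  2: obs=y cand={0,1} pick 0 [3->0 ok]
  3: obs=y cand={0,1} pick 1 [0->1 ok]
  4: obs=x cand={2,3} pick 3 [1->3 ok]
  5: obs=y cand={0,1} pick 0 [3->0 ok]
  6: obs=x cand={2,3} pick 3 [0->3 ok]
  7: obs=y cand={0,1} pick 1 [3->1 ok]
  8: obs=y cand={0,1} pick 0 [1->0 ok]
  9: obs=x cand={2,3} pick 3 [0->3 ok]
  10: obs=x cand={2,3} pick 3 [3->3 ok]
  11: obs=y cand={0,1} pick 0 [3->0 ok]
  12: obs=x cand={2,3} pick 3 [0->3 ok]
  13: obs=y cand={0,1} pick 1 [3->1 ok]
  14: obs=y cand={0,1} pick 0 [1->0 ok]
  15: obs=x cand={2,3} pick 3 [0->3 ok]
  16: obs=y cand={0,1} pick 1 [3->1 ok]
  17: obs=x cand={2,3} pick 2 [1->2 ok]
  18: obs=y cand={0,1} pick 1 [2->1 ok]
  19: obs=x cand={2,3} pick 2 [1->2 ok]
  20: obs=y cand={0,1} pick 1 [2->1 ok]
  21: obs=x cand={2,3} pick 3 [1->3 ok]
  22: obs=y cand={0,1} pick 1 [3->1 ok]
  23: obs=y cand={0,1} pick 0 [1->0 ok]
  24: obs=y cand={0,1} pick 1 [0->1 ok]
  25: obs=x cand={2,3} pick 2 [1->2 ok]
  26: obs=y cand={0,1} pick 0 [2->0 ok]
  27: obs=x cand={2,3} pick 3 [0->3 ok]
  28: obs=y cand={0,1} pick 1 [3->1 ok]
  29: obs=x cand={2,3} pick 3 [1->3 ok]

0,3,0,1,3,0,3,1,0,3,3,0,3,1,0,3,1,2,1,2,1,3,1,0,1,2,0,3,1,3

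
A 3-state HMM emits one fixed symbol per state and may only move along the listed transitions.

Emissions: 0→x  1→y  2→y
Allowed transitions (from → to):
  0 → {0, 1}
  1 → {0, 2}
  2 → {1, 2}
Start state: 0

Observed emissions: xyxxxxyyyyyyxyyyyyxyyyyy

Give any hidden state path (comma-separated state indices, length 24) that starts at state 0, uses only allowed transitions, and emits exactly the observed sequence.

  [0] x  {0}  => 0  start
  [1] y  {1,2}  => 1  0->1 ok
  [2] x  {0}  => 0  1->0 ok
  [3] x  {0}  => 0  0->0 ok
  [4] x  {0}  => 0  0->0 ok
  [5] x  {0}  => 0  0->0 ok
  [6] y  {1,2}  => 1  0->1 ok
  [7] y  {1,2}  => 2  1->2 ok
  [8] y  {1,2}  => 2  2->2 ok
  [9] y  {1,2}  => 2  2->2 ok
  [10] y  {1,2}  => 2  2->2 ok
  [11] y  {1,2}  => 1  2->1 ok
  [12] x  {0}  => 0  1->0 ok
  [13] y  {1,2}  => 1  0->1 ok
  [14] y  {1,2}  => 2  1->2 ok
  [15] y  {1,2}  => 1  2->1 ok
  [16] y  {1,2}  => 2  1->2 ok
  [17] y  {1,2}  => 1  2->1 ok
  [18] x  {0}  => 0  1->0 ok
  [19] y  {1,2}  => 1  0->1 ok
  [20] y  {1,2}  => 2  1->2 ok
  [21] y  {1,2}  => 1  2->1 ok
  [22] y  {1,2}  => 2  1->2 ok
  [23] y  {1,2}  => 2  2->2 ok

0,1,0,0,0,0,1,2,2,2,2,1,0,1,2,1,2,1,0,1,2,1,2,2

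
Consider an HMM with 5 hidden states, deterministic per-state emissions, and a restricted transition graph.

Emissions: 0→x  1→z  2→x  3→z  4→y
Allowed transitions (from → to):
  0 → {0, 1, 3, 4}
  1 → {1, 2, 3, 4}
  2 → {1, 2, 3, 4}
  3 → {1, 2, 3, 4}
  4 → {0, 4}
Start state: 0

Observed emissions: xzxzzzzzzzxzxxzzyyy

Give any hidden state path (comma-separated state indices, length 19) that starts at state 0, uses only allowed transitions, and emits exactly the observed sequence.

  t0 'x' -> {0,2}, take 0 (start)
  t1 'z' -> {1,3}, take 3 (0->3 ok)
  t2 'x' -> {0,2}, take 2 (3->2 ok)
  t3 'z' -> {1,3}, take 1 (2->1 ok)
  t4 'z' -> {1,3}, take 1 (1->1 ok)
  t5 'z' -> {1,3}, take 1 (1->1 ok)
  t6 'z' -> {1,3}, take 1 (1->1 ok)
  t7 'z' -> {1,3}, take 3 (1->3 ok)
  t8 'z' -> {1,3}, take 3 (3->3 ok)
  t9 'z' -> {1,3}, take 3 (3->3 ok)
  t10 'x' -> {0,2}, take 2 (3->2 ok)
  t11 'z' -> {1,3}, take 1 (2->1 ok)
  t12 'x' -> {0,2}, take 2 (1->2 ok)
  t13 'x' -> {0,2}, take 2 (2->2 ok)
  t14 'z' -> {1,3}, take 1 (2->1 ok)
  t15 'z' -> {1,3}, take 1 (1->1 ok)
  t16 'y' -> {4}, take 4 (1->4 ok)
  t17 'y' -> {4}, take 4 (4->4 ok)
  t18 'y' -> {4}, take 4 (4->4 ok)

0,3,2,1,1,1,1,3,3,3,2,1,2,2,1,1,4,4,4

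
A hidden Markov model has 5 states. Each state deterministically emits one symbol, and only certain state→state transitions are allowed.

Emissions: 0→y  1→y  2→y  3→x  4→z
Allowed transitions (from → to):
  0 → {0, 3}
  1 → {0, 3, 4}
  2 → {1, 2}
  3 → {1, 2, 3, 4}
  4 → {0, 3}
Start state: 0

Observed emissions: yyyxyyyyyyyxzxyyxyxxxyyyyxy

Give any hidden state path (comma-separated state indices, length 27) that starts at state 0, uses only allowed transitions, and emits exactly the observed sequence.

0,0,0,3,2,2,2,2,1,0,0,3,4,3,1,0,3,1,3,3,3,2,2,2,1,3,1

  [0] y  {0,1,2}  => 0  start
  [1] y  {0,1,2}  => 0  0->0 ok
  [2] y  {0,1,2}  => 0  0->0 ok
  [3] x  {3}  => 3  0->3 ok
  [4] y  {0,1,2}  => 2  3->2 ok
  [5] y  {0,1,2}  => 2  2->2 ok
  [6] y  {0,1,2}  => 2  2->2 ok
  [7] y  {0,1,2}  => 2  2->2 ok
  [8] y  {0,1,2}  => 1  2->1 ok
  [9] y  {0,1,2}  => 0  1->0 ok
  [10] y  {0,1,2}  => 0  0->0 ok
  [11] x  {3}  => 3  0->3 ok
  [12] z  {4}  => 4  3->4 ok
  [13] x  {3}  => 3  4->3 ok
  [14] y  {0,1,2}  => 1  3->1 ok
  [15] y  {0,1,2}  => 0  1->0 ok
  [16] x  {3}  => 3  0->3 ok
  [17] y  {0,1,2}  => 1  3->1 ok
  [18] x  {3}  => 3  1->3 ok
  [19] x  {3}  => 3  3->3 ok
  [20] x  {3}  => 3  3->3 ok
  [21] y  {0,1,2}  => 2  3->2 ok
  [22] y  {0,1,2}  => 2  2->2 ok
  [23] y  {0,1,2}  => 2  2->2 ok
  [24] y  {0,1,2}  => 1  2->1 ok
  [25] x  {3}  => 3  1->3 ok
  [26] y  {0,1,2}  => 1  3->1 ok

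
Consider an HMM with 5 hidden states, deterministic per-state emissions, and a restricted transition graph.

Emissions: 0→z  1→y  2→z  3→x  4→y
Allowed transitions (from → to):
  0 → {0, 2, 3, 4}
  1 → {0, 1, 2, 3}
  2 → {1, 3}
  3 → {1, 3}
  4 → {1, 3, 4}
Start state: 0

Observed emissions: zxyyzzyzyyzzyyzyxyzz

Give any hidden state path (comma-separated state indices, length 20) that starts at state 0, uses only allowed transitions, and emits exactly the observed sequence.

  [0] z  {0,2}  => 0  start
  [1] x  {3}  => 3  0->3 ok
  [2] y  {1,4}  => 1  3->1 ok
  [3] y  {1,4}  => 1  1->1 ok
  [4] z  {0,2}  => 0  1->0 ok
  [5] z  {0,2}  => 2  0->2 ok
  [6] y  {1,4}  => 1  2->1 ok
  [7] z  {0,2}  => 2  1->2 ok
  [8] y  {1,4}  => 1  2->1 ok
  [9] y  {1,4}  => 1  1->1 ok
  [10] z  {0,2}  => 0  1->0 ok
  [11] z  {0,2}  => 2  0->2 ok
  [12] y  {1,4}  => 1  2->1 ok
  [13] y  {1,4}  => 1  1->1 ok
  [14] z  {0,2}  => 2  1->2 ok
  [15] y  {1,4}  => 1  2->1 ok
  [16] x  {3}  => 3  1->3 ok
  [17] y  {1,4}  => 1  3->1 ok
  [18] z  {0,2}  => 0  1->0 ok
  [19] z  {0,2}  => 2  0->2 ok

0,3,1,1,0,2,1,2,1,1,0,2,1,1,2,1,3,1,0,2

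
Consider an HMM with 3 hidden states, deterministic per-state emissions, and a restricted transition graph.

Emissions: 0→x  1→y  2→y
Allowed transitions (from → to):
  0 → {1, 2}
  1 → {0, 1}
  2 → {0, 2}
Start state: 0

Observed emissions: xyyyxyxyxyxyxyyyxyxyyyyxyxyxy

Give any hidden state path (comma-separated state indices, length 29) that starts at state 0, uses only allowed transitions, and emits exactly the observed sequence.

0,2,2,2,0,1,0,1,0,2,0,1,0,1,1,1,0,2,0,2,2,2,2,0,1,0,1,0,1

  pos 0: x in {0}, choose 0; start
  pos 1: y in {1,2}, choose 2; 0->2 ok
  pos 2: y in {1,2}, choose 2; 2->2 ok
  pos 3: y in {1,2}, choose 2; 2->2 ok
  pos 4: x in {0}, choose 0; 2->0 ok
  pos 5: y in {1,2}, choose 1; 0->1 ok
  pos 6: x in {0}, choose 0; 1->0 ok
  pos 7: y in {1,2}, choose 1; 0->1 ok
  pos 8: x in {0}, choose 0; 1->0 ok
  pos 9: y in {1,2}, choose 2; 0->2 ok
  pos 10: x in {0}, choose 0; 2->0 ok
  pos 11: y in {1,2}, choose 1; 0->1 ok
  pos 12: x in {0}, choose 0; 1->0 ok
  pos 13: y in {1,2}, choose 1; 0->1 ok
  pos 14: y in {1,2}, choose 1; 1->1 ok
  pos 15: y in {1,2}, choose 1; 1->1 ok
  pos 16: x in {0}, choose 0; 1->0 ok
  pos 17: y in {1,2}, choose 2; 0->2 ok
  pos 18: x in {0}, choose 0; 2->0 ok
  pos 19: y in {1,2}, choose 2; 0->2 ok
  pos 20: y in {1,2}, choose 2; 2->2 ok
  pos 21: y in {1,2}, choose 2; 2->2 ok
  pos 22: y in {1,2}, choose 2; 2->2 ok
  pos 23: x in {0}, choose 0; 2->0 ok
  pos 24: y in {1,2}, choose 1; 0->1 ok
  pos 25: x in {0}, choose 0; 1->0 ok
  pos 26: y in {1,2}, choose 1; 0->1 ok
  pos 27: x in {0}, choose 0; 1->0 ok
  pos 28: y in {1,2}, choose 1; 0->1 ok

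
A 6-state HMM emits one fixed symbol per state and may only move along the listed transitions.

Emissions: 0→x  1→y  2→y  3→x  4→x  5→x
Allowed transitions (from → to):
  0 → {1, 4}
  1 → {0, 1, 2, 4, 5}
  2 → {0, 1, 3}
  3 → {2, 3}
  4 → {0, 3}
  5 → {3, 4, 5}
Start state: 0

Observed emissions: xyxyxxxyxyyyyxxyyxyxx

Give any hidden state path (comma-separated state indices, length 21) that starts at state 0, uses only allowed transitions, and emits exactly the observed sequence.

  t0 'x' -> {0,3,4,5}, take 0 (start)
  t1 'y' -> {1,2}, take 1 (0->1 ok)
  t2 'x' -> {0,3,4,5}, take 0 (1->0 ok)
  t3 'y' -> {1,2}, take 1 (0->1 ok)
  t4 'x' -> {0,3,4,5}, take 4 (1->4 ok)
  t5 'x' -> {0,3,4,5}, take 3 (4->3 ok)
  t6 'x' -> {0,3,4,5}, take 3 (3->3 ok)
  t7 'y' -> {1,2}, take 2 (3->2 ok)
  t8 'x' -> {0,3,4,5}, take 3 (2->3 ok)
  t9 'y' -> {1,2}, take 2 (3->2 ok)
  t10 'y' -> {1,2}, take 1 (2->1 ok)
  t11 'y' -> {1,2}, take 2 (1->2 ok)
  t12 'y' -> {1,2}, take 1 (2->1 ok)
  t13 'x' -> {0,3,4,5}, take 4 (1->4 ok)
  t14 'x' -> {0,3,4,5}, take 0 (4->0 ok)
  t15 'y' -> {1,2}, take 1 (0->1 ok)
  t16 'y' -> {1,2}, take 2 (1->2 ok)
  t17 'x' -> {0,3,4,5}, take 3 (2->3 ok)
  t18 'y' -> {1,2}, take 2 (3->2 ok)
  t19 'x' -> {0,3,4,5}, take 0 (2->0 ok)
  t20 'x' -> {0,3,4,5}, take 4 (0->4 ok)

0,1,0,1,4,3,3,2,3,2,1,2,1,4,0,1,2,3,2,0,4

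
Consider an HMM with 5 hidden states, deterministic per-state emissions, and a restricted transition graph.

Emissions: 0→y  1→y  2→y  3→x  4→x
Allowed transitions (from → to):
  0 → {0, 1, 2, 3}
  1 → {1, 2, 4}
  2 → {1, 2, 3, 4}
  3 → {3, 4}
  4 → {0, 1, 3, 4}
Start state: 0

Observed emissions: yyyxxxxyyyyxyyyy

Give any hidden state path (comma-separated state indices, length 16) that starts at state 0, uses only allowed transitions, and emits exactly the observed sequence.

0,1,2,3,4,4,4,0,0,1,2,4,0,0,1,1

  [0] y  {0,1,2}  => 0  start
  [1] y  {0,1,2}  => 1  0->1 ok
  [2] y  {0,1,2}  => 2  1->2 ok
  [3] x  {3,4}  => 3  2->3 ok
  [4] x  {3,4}  => 4  3->4 ok
  [5] x  {3,4}  => 4  4->4 ok
  [6] x  {3,4}  => 4  4->4 ok
  [7] y  {0,1,2}  => 0  4->0 ok
  [8] y  {0,1,2}  => 0  0->0 ok
  [9] y  {0,1,2}  => 1  0->1 ok
  [10] y  {0,1,2}  => 2  1->2 ok
  [11] x  {3,4}  => 4  2->4 ok
  [12] y  {0,1,2}  => 0  4->0 ok
  [13] y  {0,1,2}  => 0  0->0 ok
  [14] y  {0,1,2}  => 1  0->1 ok
  [15] y  {0,1,2}  => 1  1->1 ok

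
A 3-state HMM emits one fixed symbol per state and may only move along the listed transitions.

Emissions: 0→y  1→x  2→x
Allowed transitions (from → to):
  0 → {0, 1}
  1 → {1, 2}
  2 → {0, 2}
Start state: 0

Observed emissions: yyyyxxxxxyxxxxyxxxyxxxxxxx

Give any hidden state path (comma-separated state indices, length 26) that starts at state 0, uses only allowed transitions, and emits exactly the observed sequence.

  0: obs=y cand={0} pick 0 [start]
  1: obs=y cand={0} pick 0 [0->0 ok]
  2: obs=y cand={0} pick 0 [0->0 ok]
  3: obs=y cand={0} pick 0 [0->0 ok]
  4: obs=x cand={1,2} pick 1 [0->1 ok]
  5: obs=x cand={1,2} pick 1 [1->1 ok]
  6: obs=x cand={1,2} pick 1 [1->1 ok]
  7: obs=x cand={1,2} pick 2 [1->2 ok]
  8: obs=x cand={1,2} pick 2 [2->2 ok]
  9: obs=y cand={0} pick 0 [2->0 ok]
  10: obs=x cand={1,2} pick 1 [0->1 ok]
  11: obs=x cand={1,2} pick 2 [1->2 ok]
  12: obs=x cand={1,2} pick 2 [2->2 ok]
  13: obs=x cand={1,2} pick 2 [2->2 ok]
  14: obs=y cand={0} pick 0 [2->0 ok]
  15: obs=x cand={1,2} pick 1 [0->1 ok]
  16: obs=x cand={1,2} pick 1 [1->1 ok]
  17: obs=x cand={1,2} pick 2 [1->2 ok]
  18: obs=y cand={0} pick 0 [2->0 ok]
  19: obs=x cand={1,2} pick 1 [0->1 ok]
  20: obs=x cand={1,2} pick 1 [1->1 ok]
  21: obs=x cand={1,2} pick 1 [1->1 ok]
  22: obs=x cand={1,2} pick 1 [1->1 ok]
  23: obs=x cand={1,2} pick 1 [1->1 ok]
  24: obs=x cand={1,2} pick 2 [1->2 ok]
  25: obs=x cand={1,2} pick 2 [2->2 ok]

0,0,0,0,1,1,1,2,2,0,1,2,2,2,0,1,1,2,0,1,1,1,1,1,2,2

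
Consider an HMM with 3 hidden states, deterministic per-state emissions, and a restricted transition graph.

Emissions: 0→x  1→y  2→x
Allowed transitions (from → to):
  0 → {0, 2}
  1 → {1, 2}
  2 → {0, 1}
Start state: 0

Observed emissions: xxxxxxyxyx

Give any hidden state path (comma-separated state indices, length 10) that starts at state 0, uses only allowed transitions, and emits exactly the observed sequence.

  t0 'x' -> {0,2}, take 0 (start)
  t1 'x' -> {0,2}, take 0 (0->0 ok)
  t2 'x' -> {0,2}, take 0 (0->0 ok)
  t3 'x' -> {0,2}, take 2 (0->2 ok)
  t4 'x' -> {0,2}, take 0 (2->0 ok)
  t5 'x' -> {0,2}, take 2 (0->2 ok)
  t6 'y' -> {1}, take 1 (2->1 ok)
  t7 'x' -> {0,2}, take 2 (1->2 ok)
  t8 'y' -> {1}, take 1 (2->1 ok)
  t9 'x' -> {0,2}, take 2 (1->2 ok)

0,0,0,2,0,2,1,2,1,2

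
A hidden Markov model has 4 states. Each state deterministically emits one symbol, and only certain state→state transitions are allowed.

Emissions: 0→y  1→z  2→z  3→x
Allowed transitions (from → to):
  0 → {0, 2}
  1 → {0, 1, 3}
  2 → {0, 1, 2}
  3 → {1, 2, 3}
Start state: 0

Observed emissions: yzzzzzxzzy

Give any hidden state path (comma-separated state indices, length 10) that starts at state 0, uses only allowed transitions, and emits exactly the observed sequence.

  pos 0: y in {0}, choose 0; start
  pos 1: z in {1,2}, choose 2; 0->2 ok
  pos 2: z in {1,2}, choose 2; 2->2 ok
  pos 3: z in {1,2}, choose 2; 2->2 ok
  pos 4: z in {1,2}, choose 1; 2->1 ok
  pos 5: z in {1,2}, choose 1; 1->1 ok
  pos 6: x in {3}, choose 3; 1->3 ok
  pos 7: z in {1,2}, choose 2; 3->2 ok
  pos 8: z in {1,2}, choose 2; 2->2 ok
  pos 9: y in {0}, choose 0; 2->0 ok

0,2,2,2,1,1,3,2,2,0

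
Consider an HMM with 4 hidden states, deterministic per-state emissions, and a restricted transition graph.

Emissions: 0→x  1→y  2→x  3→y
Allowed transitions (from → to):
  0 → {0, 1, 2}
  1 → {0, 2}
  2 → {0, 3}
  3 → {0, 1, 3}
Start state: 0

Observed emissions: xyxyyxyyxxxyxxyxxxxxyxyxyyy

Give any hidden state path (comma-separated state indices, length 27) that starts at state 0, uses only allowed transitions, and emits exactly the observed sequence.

  0: obs=x cand={0,2} pick 0 [start]
  1: obs=y cand={1,3} pick 1 [0->1 ok]
  2: obs=x cand={0,2} pick 2 [1->2 ok]
  3: obs=y cand={1,3} pick 3 [2->3 ok]
  4: obs=y cand={1,3} pick 1 [3->1 ok]
  5: obs=x cand={0,2} pick 2 [1->2 ok]
  6: obs=y cand={1,3} pick 3 [2->3 ok]
  7: obs=y cand={1,3} pick 3 [3->3 ok]
  8: obs=x cand={0,2} pick 0 [3->0 ok]
  9: obs=x cand={0,2} pick 2 [0->2 ok]
  10: obs=x cand={0,2} pick 0 [2->0 ok]
  11: obs=y cand={1,3} pick 1 [0->1 ok]
  12: obs=x cand={0,2} pick 2 [1->2 ok]
  13: obs=x cand={0,2} pick 0 [2->0 ok]
  14: obs=y cand={1,3} pick 1 [0->1 ok]
  15: obs=x cand={0,2} pick 0 [1->0 ok]
  16: obs=x cand={0,2} pick 0 [0->0 ok]
  17: obs=x cand={0,2} pick 0 [0->0 ok]
  18: obs=x cand={0,2} pick 0 [0->0 ok]
  19: obs=x cand={0,2} pick 0 [0->0 ok]
  20: obs=y cand={1,3} pick 1 [0->1 ok]
  21: obs=x cand={0,2} pick 0 [1->0 ok]
  22: obs=y cand={1,3} pick 1 [0->1 ok]
  23: obs=x cand={0,2} pick 2 [1->2 ok]
  24: obs=y cand={1,3} pick 3 [2->3 ok]
  25: obs=y cand={1,3} pick 3 [3->3 ok]
  26: obs=y cand={1,3} pick 1 [3->1 ok]

0,1,2,3,1,2,3,3,0,2,0,1,2,0,1,0,0,0,0,0,1,0,1,2,3,3,1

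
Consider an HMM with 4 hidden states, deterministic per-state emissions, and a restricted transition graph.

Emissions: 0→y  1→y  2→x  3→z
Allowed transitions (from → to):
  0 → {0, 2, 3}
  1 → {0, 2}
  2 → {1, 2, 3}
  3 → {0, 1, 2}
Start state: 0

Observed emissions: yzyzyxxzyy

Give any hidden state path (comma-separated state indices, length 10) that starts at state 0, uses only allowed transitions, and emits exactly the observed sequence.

  [0] y  {0,1}  => 0  start
  [1] z  {3}  => 3  0->3 ok
  [2] y  {0,1}  => 0  3->0 ok
  [3] z  {3}  => 3  0->3 ok
  [4] y  {0,1}  => 1  3->1 ok
  [5] x  {2}  => 2  1->2 ok
  [6] x  {2}  => 2  2->2 ok
  [7] z  {3}  => 3  2->3 ok
  [8] y  {0,1}  => 1  3->1 ok
  [9] y  {0,1}  => 0  1->0 ok

0,3,0,3,1,2,2,3,1,0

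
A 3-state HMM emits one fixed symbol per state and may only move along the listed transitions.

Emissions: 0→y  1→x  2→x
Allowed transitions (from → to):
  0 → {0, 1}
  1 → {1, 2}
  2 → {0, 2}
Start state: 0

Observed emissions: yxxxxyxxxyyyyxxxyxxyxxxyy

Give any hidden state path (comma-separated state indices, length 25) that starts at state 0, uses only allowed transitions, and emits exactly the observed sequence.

  [0] y  {0}  => 0  start
  [1] x  {1,2}  => 1  0->1 ok
  [2] x  {1,2}  => 1  1->1 ok
  [3] x  {1,2}  => 1  1->1 ok
  [4] x  {1,2}  => 2  1->2 ok
  [5] y  {0}  => 0  2->0 ok
  [6] x  {1,2}  => 1  0->1 ok
  [7] x  {1,2}  => 1  1->1 ok
  [8] x  {1,2}  => 2  1->2 ok
  [9] y  {0}  => 0  2->0 ok
  [10] y  {0}  => 0  0->0 ok
  [11] y  {0}  => 0  0->0 ok
  [12] y  {0}  => 0  0->0 ok
  [13] x  {1,2}  => 1  0->1 ok
  [14] x  {1,2}  => 1  1->1 ok
  [15] x  {1,2}  => 2  1->2 ok
  [16] y  {0}  => 0  2->0 ok
  [17] x  {1,2}  => 1  0->1 ok
  [18] x  {1,2}  => 2  1->2 ok
  [19] y  {0}  => 0  2->0 ok
  [20] x  {1,2}  => 1  0->1 ok
  [21] x  {1,2}  => 2  1->2 ok
  [22] x  {1,2}  => 2  2->2 ok
  [23] y  {0}  => 0  2->0 ok
  [24] y  {0}  => 0  0->0 ok

0,1,1,1,2,0,1,1,2,0,0,0,0,1,1,2,0,1,2,0,1,2,2,0,0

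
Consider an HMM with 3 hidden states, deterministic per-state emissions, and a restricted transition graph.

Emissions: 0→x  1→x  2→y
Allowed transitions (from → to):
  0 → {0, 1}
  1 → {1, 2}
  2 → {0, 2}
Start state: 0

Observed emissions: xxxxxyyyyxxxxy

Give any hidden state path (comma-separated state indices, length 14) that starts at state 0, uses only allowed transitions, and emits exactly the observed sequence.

0,0,1,1,1,2,2,2,2,0,0,0,1,2

  pos 0: x in {0,1}, choose 0; start
  pos 1: x in {0,1}, choose 0; 0->0 ok
  pos 2: x in {0,1}, choose 1; 0->1 ok
  pos 3: x in {0,1}, choose 1; 1->1 ok
  pos 4: x in {0,1}, choose 1; 1->1 ok
  pos 5: y in {2}, choose 2; 1->2 ok
  pos 6: y in {2}, choose 2; 2->2 ok
  pos 7: y in {2}, choose 2; 2->2 ok
  pos 8: y in {2}, choose 2; 2->2 ok
  pos 9: x in {0,1}, choose 0; 2->0 ok
  pos 10: x in {0,1}, choose 0; 0->0 ok
  pos 11: x in {0,1}, choose 0; 0->0 ok
  pos 12: x in {0,1}, choose 1; 0->1 ok
  pos 13: y in {2}, choose 2; 1->2 ok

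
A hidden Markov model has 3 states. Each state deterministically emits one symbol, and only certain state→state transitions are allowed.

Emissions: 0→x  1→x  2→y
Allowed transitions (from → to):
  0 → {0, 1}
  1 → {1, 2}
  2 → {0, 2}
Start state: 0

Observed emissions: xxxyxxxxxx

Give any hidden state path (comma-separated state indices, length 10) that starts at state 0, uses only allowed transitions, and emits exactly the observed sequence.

  pos 0: x in {0,1}, choose 0; start
  pos 1: x in {0,1}, choose 1; 0->1 ok
  pos 2: x in {0,1}, choose 1; 1->1 ok
  pos 3: y in {2}, choose 2; 1->2 ok
  pos 4: x in {0,1}, choose 0; 2->0 ok
  pos 5: x in {0,1}, choose 0; 0->0 ok
  pos 6: x in {0,1}, choose 0; 0->0 ok
  pos 7: x in {0,1}, choose 0; 0->0 ok
  pos 8: x in {0,1}, choose 1; 0->1 ok
  pos 9: x in {0,1}, choose 1; 1->1 ok

0,1,1,2,0,0,0,0,1,1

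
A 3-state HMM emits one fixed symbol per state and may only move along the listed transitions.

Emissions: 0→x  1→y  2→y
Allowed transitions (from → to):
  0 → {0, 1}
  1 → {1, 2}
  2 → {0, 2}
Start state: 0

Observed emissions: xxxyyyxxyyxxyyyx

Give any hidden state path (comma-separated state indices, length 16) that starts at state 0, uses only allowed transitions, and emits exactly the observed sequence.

  t0 'x' -> {0}, take 0 (start)
  t1 'x' -> {0}, take 0 (0->0 ok)
  t2 'x' -> {0}, take 0 (0->0 ok)
  t3 'y' -> {1,2}, take 1 (0->1 ok)
  t4 'y' -> {1,2}, take 1 (1->1 ok)
  t5 'y' -> {1,2}, take 2 (1->2 ok)
  t6 'x' -> {0}, take 0 (2->0 ok)
  t7 'x' -> {0}, take 0 (0->0 ok)
  t8 'y' -> {1,2}, take 1 (0->1 ok)
  t9 'y' -> {1,2}, take 2 (1->2 ok)
  t10 'x' -> {0}, take 0 (2->0 ok)
  t11 'x' -> {0}, take 0 (0->0 ok)
  t12 'y' -> {1,2}, take 1 (0->1 ok)
  t13 'y' -> {1,2}, take 1 (1->1 ok)
  t14 'y' -> {1,2}, take 2 (1->2 ok)
  t15 'x' -> {0}, take 0 (2->0 ok)

0,0,0,1,1,2,0,0,1,2,0,0,1,1,2,0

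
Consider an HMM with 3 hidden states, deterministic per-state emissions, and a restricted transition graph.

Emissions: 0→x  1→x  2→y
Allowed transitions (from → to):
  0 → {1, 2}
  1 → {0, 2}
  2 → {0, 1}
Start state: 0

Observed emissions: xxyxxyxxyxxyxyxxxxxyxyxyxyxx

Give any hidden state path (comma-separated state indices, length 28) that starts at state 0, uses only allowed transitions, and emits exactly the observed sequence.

  pos 0: x in {0,1}, choose 0; start
  pos 1: x in {0,1}, choose 1; 0->1 ok
  pos 2: y in {2}, choose 2; 1->2 ok
  pos 3: x in {0,1}, choose 1; 2->1 ok
  pos 4: x in {0,1}, choose 0; 1->0 ok
  pos 5: y in {2}, choose 2; 0->2 ok
  pos 6: x in {0,1}, choose 0; 2->0 ok
  pos 7: x in {0,1}, choose 1; 0->1 ok
  pos 8: y in {2}, choose 2; 1->2 ok
  pos 9: x in {0,1}, choose 1; 2->1 ok
  pos 10: x in {0,1}, choose 0; 1->0 ok
  pos 11: y in {2}, choose 2; 0->2 ok
  pos 12: x in {0,1}, choose 1; 2->1 ok
  pos 13: y in {2}, choose 2; 1->2 ok
  pos 14: x in {0,1}, choose 0; 2->0 ok
  pos 15: x in {0,1}, choose 1; 0->1 ok
  pos 16: x in {0,1}, choose 0; 1->0 ok
  pos 17: x in {0,1}, choose 1; 0->1 ok
  pos 18: x in {0,1}, choose 0; 1->0 ok
  pos 19: y in {2}, choose 2; 0->2 ok
  pos 20: x in {0,1}, choose 1; 2->1 ok
  pos 21: y in {2}, choose 2; 1->2 ok
  pos 22: x in {0,1}, choose 1; 2->1 ok
  pos 23: y in {2}, choose 2; 1->2 ok
  pos 24: x in {0,1}, choose 1; 2->1 ok
  pos 25: y in {2}, choose 2; 1->2 ok
  pos 26: x in {0,1}, choose 0; 2->0 ok
  pos 27: x in {0,1}, choose 1; 0->1 ok

0,1,2,1,0,2,0,1,2,1,0,2,1,2,0,1,0,1,0,2,1,2,1,2,1,2,0,1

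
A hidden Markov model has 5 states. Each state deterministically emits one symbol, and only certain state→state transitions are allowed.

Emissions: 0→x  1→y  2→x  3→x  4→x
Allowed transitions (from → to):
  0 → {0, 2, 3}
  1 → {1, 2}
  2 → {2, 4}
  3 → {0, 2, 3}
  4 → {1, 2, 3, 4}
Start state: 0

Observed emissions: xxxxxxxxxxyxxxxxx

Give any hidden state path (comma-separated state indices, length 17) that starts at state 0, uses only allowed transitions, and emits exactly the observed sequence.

0,0,3,0,0,2,4,2,2,4,1,2,4,2,2,2,4

  [0] x  {0,2,3,4}  => 0  start
  [1] x  {0,2,3,4}  => 0  0->0 ok
  [2] x  {0,2,3,4}  => 3  0->3 ok
  [3] x  {0,2,3,4}  => 0  3->0 ok
  [4] x  {0,2,3,4}  => 0  0->0 ok
  [5] x  {0,2,3,4}  => 2  0->2 ok
  [6] x  {0,2,3,4}  => 4  2->4 ok
  [7] x  {0,2,3,4}  => 2  4->2 ok
  [8] x  {0,2,3,4}  => 2  2->2 ok
  [9] x  {0,2,3,4}  => 4  2->4 ok
  [10] y  {1}  => 1  4->1 ok
  [11] x  {0,2,3,4}  => 2  1->2 ok
  [12] x  {0,2,3,4}  => 4  2->4 ok
  [13] x  {0,2,3,4}  => 2  4->2 ok
  [14] x  {0,2,3,4}  => 2  2->2 ok
  [15] x  {0,2,3,4}  => 2  2->2 ok
  [16] x  {0,2,3,4}  => 4  2->4 ok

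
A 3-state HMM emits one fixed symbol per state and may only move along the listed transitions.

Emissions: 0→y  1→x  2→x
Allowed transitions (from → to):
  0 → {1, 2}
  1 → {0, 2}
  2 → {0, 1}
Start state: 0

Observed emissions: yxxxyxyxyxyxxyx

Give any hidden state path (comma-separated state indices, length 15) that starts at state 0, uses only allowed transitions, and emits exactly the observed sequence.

0,1,2,1,0,2,0,1,0,2,0,2,1,0,1

  [0] y  {0}  => 0  start
  [1] x  {1,2}  => 1  0->1 ok
  [2] x  {1,2}  => 2  1->2 ok
  [3] x  {1,2}  => 1  2->1 ok
  [4] y  {0}  => 0  1->0 ok
  [5] x  {1,2}  => 2  0->2 ok
  [6] y  {0}  => 0  2->0 ok
  [7] x  {1,2}  => 1  0->1 ok
  [8] y  {0}  => 0  1->0 ok
  [9] x  {1,2}  => 2  0->2 ok
  [10] y  {0}  => 0  2->0 ok
  [11] x  {1,2}  => 2  0->2 ok
  [12] x  {1,2}  => 1  2->1 ok
  [13] y  {0}  => 0  1->0 ok
  [14] x  {1,2}  => 1  0->1 ok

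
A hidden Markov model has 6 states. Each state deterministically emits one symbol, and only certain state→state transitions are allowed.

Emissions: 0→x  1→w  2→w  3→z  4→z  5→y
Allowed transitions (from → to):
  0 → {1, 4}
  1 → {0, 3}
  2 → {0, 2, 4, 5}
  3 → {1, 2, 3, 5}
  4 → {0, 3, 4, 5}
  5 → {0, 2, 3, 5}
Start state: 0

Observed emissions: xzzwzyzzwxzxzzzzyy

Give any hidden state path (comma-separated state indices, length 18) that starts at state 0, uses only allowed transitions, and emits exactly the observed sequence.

0,4,3,2,4,5,3,3,1,0,4,0,4,4,4,4,5,5

  t0 'x' -> {0}, take 0 (start)
  t1 'z' -> {3,4}, take 4 (0->4 ok)
  t2 'z' -> {3,4}, take 3 (4->3 ok)
  t3 'w' -> {1,2}, take 2 (3->2 ok)
  t4 'z' -> {3,4}, take 4 (2->4 ok)
  t5 'y' -> {5}, take 5 (4->5 ok)
  t6 'z' -> {3,4}, take 3 (5->3 ok)
  t7 'z' -> {3,4}, take 3 (3->3 ok)
  t8 'w' -> {1,2}, take 1 (3->1 ok)
  t9 'x' -> {0}, take 0 (1->0 ok)
  t10 'z' -> {3,4}, take 4 (0->4 ok)
  t11 'x' -> {0}, take 0 (4->0 ok)
  t12 'z' -> {3,4}, take 4 (0->4 ok)
  t13 'z' -> {3,4}, take 4 (4->4 ok)
  t14 'z' -> {3,4}, take 4 (4->4 ok)
  t15 'z' -> {3,4}, take 4 (4->4 ok)
  t16 'y' -> {5}, take 5 (4->5 ok)
  t17 'y' -> {5}, take 5 (5->5 ok)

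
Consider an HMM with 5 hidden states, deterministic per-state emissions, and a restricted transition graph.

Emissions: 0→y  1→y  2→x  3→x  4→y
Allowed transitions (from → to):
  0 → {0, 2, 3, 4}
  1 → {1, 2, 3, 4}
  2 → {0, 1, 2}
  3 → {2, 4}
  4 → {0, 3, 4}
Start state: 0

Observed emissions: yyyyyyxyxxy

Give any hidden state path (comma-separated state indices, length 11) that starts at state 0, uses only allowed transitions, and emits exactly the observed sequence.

  t0 'y' -> {0,1,4}, take 0 (start)
  t1 'y' -> {0,1,4}, take 4 (0->4 ok)
  t2 'y' -> {0,1,4}, take 0 (4->0 ok)
  t3 'y' -> {0,1,4}, take 4 (0->4 ok)
  t4 'y' -> {0,1,4}, take 0 (4->0 ok)
  t5 'y' -> {0,1,4}, take 0 (0->0 ok)
  t6 'x' -> {2,3}, take 2 (0->2 ok)
  t7 'y' -> {0,1,4}, take 1 (2->1 ok)
  t8 'x' -> {2,3}, take 3 (1->3 ok)
  t9 'x' -> {2,3}, take 2 (3->2 ok)
  t10 'y' -> {0,1,4}, take 0 (2->0 ok)

0,4,0,4,0,0,2,1,3,2,0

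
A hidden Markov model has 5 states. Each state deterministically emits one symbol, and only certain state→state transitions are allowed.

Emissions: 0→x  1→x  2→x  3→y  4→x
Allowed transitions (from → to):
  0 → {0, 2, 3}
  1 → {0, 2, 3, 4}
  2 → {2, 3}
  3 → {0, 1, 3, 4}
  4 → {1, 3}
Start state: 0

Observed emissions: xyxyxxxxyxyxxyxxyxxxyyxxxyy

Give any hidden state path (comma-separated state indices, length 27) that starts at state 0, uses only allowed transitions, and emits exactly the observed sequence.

  t0 'x' -> {0,1,2,4}, take 0 (start)
  t1 'y' -> {3}, take 3 (0->3 ok)
  t2 'x' -> {0,1,2,4}, take 4 (3->4 ok)
  t3 'y' -> {3}, take 3 (4->3 ok)
  t4 'x' -> {0,1,2,4}, take 1 (3->1 ok)
  t5 'x' -> {0,1,2,4}, take 2 (1->2 ok)
  t6 'x' -> {0,1,2,4}, take 2 (2->2 ok)
  t7 'x' -> {0,1,2,4}, take 2 (2->2 ok)
  t8 'y' -> {3}, take 3 (2->3 ok)
  t9 'x' -> {0,1,2,4}, take 4 (3->4 ok)
  t10 'y' -> {3}, take 3 (4->3 ok)
  t11 'x' -> {0,1,2,4}, take 1 (3->1 ok)
  t12 'x' -> {0,1,2,4}, take 4 (1->4 ok)
  t13 'y' -> {3}, take 3 (4->3 ok)
  t14 'x' -> {0,1,2,4}, take 1 (3->1 ok)
  t15 'x' -> {0,1,2,4}, take 4 (1->4 ok)
  t16 'y' -> {3}, take 3 (4->3 ok)
  t17 'x' -> {0,1,2,4}, take 1 (3->1 ok)
  t18 'x' -> {0,1,2,4}, take 0 (1->0 ok)
  t19 'x' -> {0,1,2,4}, take 0 (0->0 ok)
  t20 'y' -> {3}, take 3 (0->3 ok)
  t21 'y' -> {3}, take 3 (3->3 ok)
  t22 'x' -> {0,1,2,4}, take 4 (3->4 ok)
  t23 'x' -> {0,1,2,4}, take 1 (4->1 ok)
  t24 'x' -> {0,1,2,4}, take 4 (1->4 ok)
  t25 'y' -> {3}, take 3 (4->3 ok)
  t26 'y' -> {3}, take 3 (3->3 ok)

0,3,4,3,1,2,2,2,3,4,3,1,4,3,1,4,3,1,0,0,3,3,4,1,4,3,3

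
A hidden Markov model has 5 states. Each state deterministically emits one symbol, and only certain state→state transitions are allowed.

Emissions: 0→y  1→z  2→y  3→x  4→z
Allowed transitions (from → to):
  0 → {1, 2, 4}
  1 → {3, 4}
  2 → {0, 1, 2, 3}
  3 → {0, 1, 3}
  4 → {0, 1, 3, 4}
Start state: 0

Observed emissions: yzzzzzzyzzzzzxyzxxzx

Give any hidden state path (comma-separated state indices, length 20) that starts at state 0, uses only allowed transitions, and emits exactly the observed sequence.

0,4,1,4,1,4,4,0,4,1,4,1,4,3,0,4,3,3,1,3

  0: obs=y cand={0,2} pick 0 [start]
  1: obs=z cand={1,4} pick 4 [0->4 ok]
  2: obs=z cand={1,4} pick 1 [4->1 ok]
  3: obs=z cand={1,4} pick 4 [1->4 ok]
  4: obs=z cand={1,4} pick 1 [4->1 ok]
  5: obs=z cand={1,4} pick 4 [1->4 ok]
  6: obs=z cand={1,4} pick 4 [4->4 ok]
  7: obs=y cand={0,2} pick 0 [4->0 ok]
  8: obs=z cand={1,4} pick 4 [0->4 ok]
  9: obs=z cand={1,4} pick 1 [4->1 ok]
  10: obs=z cand={1,4} pick 4 [1->4 ok]
  11: obs=z cand={1,4} pick 1 [4->1 ok]
  12: obs=z cand={1,4} pick 4 [1->4 ok]
  13: obs=x cand={3} pick 3 [4->3 ok]
  14: obs=y cand={0,2} pick 0 [3->0 ok]
  15: obs=z cand={1,4} pick 4 [0->4 ok]
  16: obs=x cand={3} pick 3 [4->3 ok]
  17: obs=x cand={3} pick 3 [3->3 ok]
  18: obs=z cand={1,4} pick 1 [3->1 ok]
  19: obs=x cand={3} pick 3 [1->3 ok]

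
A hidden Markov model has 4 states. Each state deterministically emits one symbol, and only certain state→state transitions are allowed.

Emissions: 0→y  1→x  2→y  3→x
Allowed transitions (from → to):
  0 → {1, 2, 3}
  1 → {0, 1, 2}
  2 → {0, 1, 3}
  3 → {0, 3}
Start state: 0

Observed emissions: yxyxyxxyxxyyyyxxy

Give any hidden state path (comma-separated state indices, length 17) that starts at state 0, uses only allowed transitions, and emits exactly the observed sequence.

0,1,0,3,0,3,3,0,3,3,0,2,0,2,3,3,0

  0: obs=y cand={0,2} pick 0 [start]
  1: obs=x cand={1,3} pick 1 [0->1 ok]
  2: obs=y cand={0,2} pick 0 [1->0 ok]
  3: obs=x cand={1,3} pick 3 [0->3 ok]
  4: obs=y cand={0,2} pick 0 [3->0 ok]
  5: obs=x cand={1,3} pick 3 [0->3 ok]
  6: obs=x cand={1,3} pick 3 [3->3 ok]
  7: obs=y cand={0,2} pick 0 [3->0 ok]
  8: obs=x cand={1,3} pick 3 [0->3 ok]
  9: obs=x cand={1,3} pick 3 [3->3 ok]
  10: obs=y cand={0,2} pick 0 [3->0 ok]
  11: obs=y cand={0,2} pick 2 [0->2 ok]
  12: obs=y cand={0,2} pick 0 [2->0 ok]
  13: obs=y cand={0,2} pick 2 [0->2 ok]
  14: obs=x cand={1,3} pick 3 [2->3 ok]
  15: obs=x cand={1,3} pick 3 [3->3 ok]
  16: obs=y cand={0,2} pick 0 [3->0 ok]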